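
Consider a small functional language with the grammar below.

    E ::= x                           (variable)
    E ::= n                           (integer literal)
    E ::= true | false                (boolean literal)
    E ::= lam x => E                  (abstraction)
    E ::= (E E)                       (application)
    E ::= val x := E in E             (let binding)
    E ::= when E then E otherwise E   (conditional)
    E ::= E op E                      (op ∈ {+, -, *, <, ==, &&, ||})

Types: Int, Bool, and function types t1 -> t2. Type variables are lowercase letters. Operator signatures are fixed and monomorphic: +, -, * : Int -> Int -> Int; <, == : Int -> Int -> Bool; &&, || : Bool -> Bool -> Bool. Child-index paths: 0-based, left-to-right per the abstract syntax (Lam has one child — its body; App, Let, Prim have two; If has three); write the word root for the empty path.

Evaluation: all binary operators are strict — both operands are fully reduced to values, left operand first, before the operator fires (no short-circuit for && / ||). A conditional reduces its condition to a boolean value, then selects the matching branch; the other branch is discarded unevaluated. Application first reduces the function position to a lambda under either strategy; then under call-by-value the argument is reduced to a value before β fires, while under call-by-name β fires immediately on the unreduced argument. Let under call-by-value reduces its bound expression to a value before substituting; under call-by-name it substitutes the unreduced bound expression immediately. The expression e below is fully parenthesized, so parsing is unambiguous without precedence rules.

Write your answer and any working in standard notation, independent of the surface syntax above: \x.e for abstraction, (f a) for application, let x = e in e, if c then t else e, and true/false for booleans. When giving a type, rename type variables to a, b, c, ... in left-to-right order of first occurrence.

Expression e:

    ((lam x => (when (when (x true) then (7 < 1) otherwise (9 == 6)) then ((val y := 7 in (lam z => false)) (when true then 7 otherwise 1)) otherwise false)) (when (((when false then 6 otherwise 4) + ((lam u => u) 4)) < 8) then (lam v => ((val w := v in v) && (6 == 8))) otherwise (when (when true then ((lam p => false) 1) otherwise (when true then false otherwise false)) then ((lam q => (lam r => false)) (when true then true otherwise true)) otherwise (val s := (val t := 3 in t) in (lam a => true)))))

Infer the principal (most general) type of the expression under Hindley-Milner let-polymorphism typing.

Trace:
x : a
  unify a ~ Bool -> b
_ _ : b
  unify b ~ Bool
  unify Int ~ Int
  unify Int ~ Int
  unify Int ~ Int
  unify Int ~ Int
  unify Bool ~ Bool
  unify Bool ~ Bool
let y : Int
\z._ : c -> Bool
  unify Bool ~ Bool
  unify Int ~ Int
  unify c -> Bool ~ Int -> d
  unify c ~ Int
  unify Bool ~ d
_ _ : Bool
  unify Bool ~ Bool
\x._ : (Bool -> Bool) -> Bool
  unify Bool ~ Bool
  unify Int ~ Int
  unify Int ~ Int
u : e
\u._ : e -> e
  unify e -> e ~ Int -> f
  unify e ~ Int
  unify Int ~ f
_ _ : Int
  unify Int ~ Int
  unify Int ~ Int
  unify Int ~ Int
  unify Bool ~ Bool
v : g
let w : g
v : g
  unify g ~ Bool
  unify Int ~ Int
  unify Int ~ Int
  unify Bool ~ Bool
\v._ : Bool -> Bool
  unify Bool ~ Bool
\p._ : h -> Bool
  unify h -> Bool ~ Int -> i
  unify h ~ Int
  unify Bool ~ i
_ _ : Bool
  unify Bool ~ Bool
  unify Bool ~ Bool
  unify Bool ~ Bool
  unify Bool ~ Bool
\r._ : k -> Bool
\q._ : j -> k -> Bool
  unify Bool ~ Bool
  unify Bool ~ Bool
  unify j -> k -> Bool ~ Bool -> l
  unify j ~ Bool
  unify k -> Bool ~ l
_ _ : k -> Bool
let t : Int
t : Int
let s : Int
\a._ : m -> Bool
  unify k -> Bool ~ m -> Bool
  unify k ~ m
  unify Bool ~ Bool
  unify Bool -> Bool ~ m -> Bool
  unify Bool ~ m
  unify Bool ~ Bool
  unify (Bool -> Bool) -> Bool ~ (Bool -> Bool) -> n
  unify Bool -> Bool ~ Bool -> Bool
  unify Bool ~ Bool
  unify Bool ~ Bool
  unify Bool ~ n
_ _ : Bool

Answer: Bool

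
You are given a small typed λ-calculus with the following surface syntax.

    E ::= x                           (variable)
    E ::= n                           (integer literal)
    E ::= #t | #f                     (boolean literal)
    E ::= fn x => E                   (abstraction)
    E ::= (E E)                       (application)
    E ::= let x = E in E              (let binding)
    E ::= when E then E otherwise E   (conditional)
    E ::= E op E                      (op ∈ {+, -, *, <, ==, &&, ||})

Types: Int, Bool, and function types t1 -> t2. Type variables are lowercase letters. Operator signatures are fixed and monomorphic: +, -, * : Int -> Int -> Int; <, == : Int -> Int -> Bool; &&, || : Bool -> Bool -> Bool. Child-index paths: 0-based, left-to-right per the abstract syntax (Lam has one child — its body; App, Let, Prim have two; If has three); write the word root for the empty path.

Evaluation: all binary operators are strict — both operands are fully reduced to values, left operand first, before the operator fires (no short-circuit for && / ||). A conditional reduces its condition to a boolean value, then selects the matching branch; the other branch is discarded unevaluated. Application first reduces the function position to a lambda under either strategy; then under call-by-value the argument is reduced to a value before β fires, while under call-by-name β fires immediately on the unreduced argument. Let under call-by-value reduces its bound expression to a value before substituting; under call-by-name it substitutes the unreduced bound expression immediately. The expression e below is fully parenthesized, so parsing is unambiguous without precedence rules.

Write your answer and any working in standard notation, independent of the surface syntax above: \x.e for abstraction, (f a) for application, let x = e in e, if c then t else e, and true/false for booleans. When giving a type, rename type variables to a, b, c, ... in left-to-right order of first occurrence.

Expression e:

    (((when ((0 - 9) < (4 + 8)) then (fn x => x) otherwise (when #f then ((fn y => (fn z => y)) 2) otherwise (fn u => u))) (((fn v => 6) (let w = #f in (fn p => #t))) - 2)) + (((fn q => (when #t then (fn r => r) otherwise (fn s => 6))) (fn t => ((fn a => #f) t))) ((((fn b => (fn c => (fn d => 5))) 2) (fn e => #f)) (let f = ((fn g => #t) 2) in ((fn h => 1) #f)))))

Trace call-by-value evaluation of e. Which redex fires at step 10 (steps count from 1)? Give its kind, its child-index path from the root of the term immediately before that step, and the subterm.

Answer: if at 1.0 : (if true then (\r.r) else (\s.6))

Trace:
step 0: (((if ((0 - 9) < (4 + 8)) then (\x.x) else (if false then ((\y.(\z.y)) 2) else (\u.u))) (((\v.6) (let w = false in (\p.true))) - 2)) + (((\q.(if true then (\r.r) else (\s.6))) (\t.((\a.false) t))) ((((\b.(\c.(\d.5))) 2) (\e.false)) (let f = ((\g.true) 2) in ((\h.1) false)))))
step 1: [delta@0.0.0.0] (((if (-9 < (4 + 8)) then (\x.x) else (if false then ((\y.(\z.y)) 2) else (\u.u))) (((\v.6) (let w = false in (\p.true))) - 2)) + (((\q.(if true then (\r.r) else (\s.6))) (\t.((\a.false) t))) ((((\b.(\c.(\d.5))) 2) (\e.false)) (let f = ((\g.true) 2) in ((\h.1) false)))))
step 2: [delta@0.0.0.1] (((if (-9 < 12) then (\x.x) else (if false then ((\y.(\z.y)) 2) else (\u.u))) (((\v.6) (let w = false in (\p.true))) - 2)) + (((\q.(if true then (\r.r) else (\s.6))) (\t.((\a.false) t))) ((((\b.(\c.(\d.5))) 2) (\e.false)) (let f = ((\g.true) 2) in ((\h.1) false)))))
step 3: [delta@0.0.0] (((if true then (\x.x) else (if false then ((\y.(\z.y)) 2) else (\u.u))) (((\v.6) (let w = false in (\p.true))) - 2)) + (((\q.(if true then (\r.r) else (\s.6))) (\t.((\a.false) t))) ((((\b.(\c.(\d.5))) 2) (\e.false)) (let f = ((\g.true) 2) in ((\h.1) false)))))
step 4: [if@0.0] (((\x.x) (((\v.6) (let w = false in (\p.true))) - 2)) + (((\q.(if true then (\r.r) else (\s.6))) (\t.((\a.false) t))) ((((\b.(\c.(\d.5))) 2) (\e.false)) (let f = ((\g.true) 2) in ((\h.1) false)))))
step 5: [let@0.1.0.1] (((\x.x) (((\v.6) (\p.true)) - 2)) + (((\q.(if true then (\r.r) else (\s.6))) (\t.((\a.false) t))) ((((\b.(\c.(\d.5))) 2) (\e.false)) (let f = ((\g.true) 2) in ((\h.1) false)))))
step 6: [beta@0.1.0] (((\x.x) (6 - 2)) + (((\q.(if true then (\r.r) else (\s.6))) (\t.((\a.false) t))) ((((\b.(\c.(\d.5))) 2) (\e.false)) (let f = ((\g.true) 2) in ((\h.1) false)))))
step 7: [delta@0.1] (((\x.x) 4) + (((\q.(if true then (\r.r) else (\s.6))) (\t.((\a.false) t))) ((((\b.(\c.(\d.5))) 2) (\e.false)) (let f = ((\g.true) 2) in ((\h.1) false)))))
step 8: [beta@0] (4 + (((\q.(if true then (\r.r) else (\s.6))) (\t.((\a.false) t))) ((((\b.(\c.(\d.5))) 2) (\e.false)) (let f = ((\g.true) 2) in ((\h.1) false)))))
step 9: [beta@1.0] (4 + ((if true then (\r.r) else (\s.6)) ((((\b.(\c.(\d.5))) 2) (\e.false)) (let f = ((\g.true) 2) in ((\h.1) false)))))
step 10: [if@1.0] (4 + ((\r.r) ((((\b.(\c.(\d.5))) 2) (\e.false)) (let f = ((\g.true) 2) in ((\h.1) false)))))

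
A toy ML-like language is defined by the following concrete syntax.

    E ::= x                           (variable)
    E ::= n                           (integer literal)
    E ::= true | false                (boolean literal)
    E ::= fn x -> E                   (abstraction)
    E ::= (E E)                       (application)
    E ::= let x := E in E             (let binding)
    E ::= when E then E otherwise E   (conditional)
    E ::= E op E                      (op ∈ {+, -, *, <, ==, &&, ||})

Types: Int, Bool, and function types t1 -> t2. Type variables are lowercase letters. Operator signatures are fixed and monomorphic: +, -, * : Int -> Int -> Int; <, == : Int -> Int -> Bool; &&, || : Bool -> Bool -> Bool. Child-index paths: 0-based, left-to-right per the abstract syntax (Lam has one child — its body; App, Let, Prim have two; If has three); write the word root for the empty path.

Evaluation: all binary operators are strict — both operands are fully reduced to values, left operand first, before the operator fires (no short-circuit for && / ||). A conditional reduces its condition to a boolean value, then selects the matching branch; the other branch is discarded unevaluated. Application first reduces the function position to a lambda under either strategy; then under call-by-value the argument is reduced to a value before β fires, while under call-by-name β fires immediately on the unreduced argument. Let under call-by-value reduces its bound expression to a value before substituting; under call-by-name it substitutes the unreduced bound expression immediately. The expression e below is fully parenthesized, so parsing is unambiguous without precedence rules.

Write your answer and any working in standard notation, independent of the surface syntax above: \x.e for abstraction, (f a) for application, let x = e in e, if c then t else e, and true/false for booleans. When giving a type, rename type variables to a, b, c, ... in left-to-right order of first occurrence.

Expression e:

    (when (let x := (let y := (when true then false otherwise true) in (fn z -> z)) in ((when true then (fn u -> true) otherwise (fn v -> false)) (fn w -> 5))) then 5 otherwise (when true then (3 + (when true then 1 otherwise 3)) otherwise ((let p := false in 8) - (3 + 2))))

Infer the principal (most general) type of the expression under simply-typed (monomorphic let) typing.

Answer: Int

Trace:
  unify Bool ~ Bool
  unify Bool ~ Bool
let y : Bool
z : a
\z._ : a -> a
let x : a -> a
  unify Bool ~ Bool
\u._ : b -> Bool
\v._ : c -> Bool
  unify b -> Bool ~ c -> Bool
  unify b ~ c
  unify Bool ~ Bool
\w._ : d -> Int
  unify c -> Bool ~ (d -> Int) -> e
  unify c ~ d -> Int
  unify Bool ~ e
_ _ : Bool
  unify Bool ~ Bool
  unify Bool ~ Bool
  unify Int ~ Int
  unify Bool ~ Bool
  unify Int ~ Int
  unify Int ~ Int
let p : Bool
  unify Int ~ Int
  unify Int ~ Int
  unify Int ~ Int
  unify Int ~ Int
  unify Int ~ Int
  unify Int ~ Int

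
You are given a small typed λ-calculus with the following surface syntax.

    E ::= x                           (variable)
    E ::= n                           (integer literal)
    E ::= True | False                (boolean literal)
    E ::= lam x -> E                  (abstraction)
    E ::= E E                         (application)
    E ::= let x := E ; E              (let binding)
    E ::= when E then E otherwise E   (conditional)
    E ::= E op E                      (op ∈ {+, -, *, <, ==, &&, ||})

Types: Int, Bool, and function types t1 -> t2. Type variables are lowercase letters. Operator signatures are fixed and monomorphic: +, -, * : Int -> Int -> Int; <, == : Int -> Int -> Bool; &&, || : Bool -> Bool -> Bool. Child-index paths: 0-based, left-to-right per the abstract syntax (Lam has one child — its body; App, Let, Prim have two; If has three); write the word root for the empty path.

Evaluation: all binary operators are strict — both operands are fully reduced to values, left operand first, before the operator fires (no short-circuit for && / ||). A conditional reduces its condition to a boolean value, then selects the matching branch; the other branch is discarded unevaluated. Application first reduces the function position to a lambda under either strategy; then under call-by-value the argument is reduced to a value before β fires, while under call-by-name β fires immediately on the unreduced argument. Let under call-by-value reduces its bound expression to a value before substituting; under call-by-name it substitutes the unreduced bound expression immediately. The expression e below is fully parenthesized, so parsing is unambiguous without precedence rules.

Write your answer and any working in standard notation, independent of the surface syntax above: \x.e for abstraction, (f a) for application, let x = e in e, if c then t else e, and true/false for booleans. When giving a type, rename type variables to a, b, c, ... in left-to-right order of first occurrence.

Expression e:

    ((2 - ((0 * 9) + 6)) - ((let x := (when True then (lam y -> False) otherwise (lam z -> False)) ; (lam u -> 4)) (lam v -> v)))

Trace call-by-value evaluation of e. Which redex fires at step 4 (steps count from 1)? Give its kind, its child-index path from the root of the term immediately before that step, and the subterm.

Answer: if at 1.0.0 : (if true then (\y.false) else (\z.false))

Derivation:
step 0: ((2 - ((0 * 9) + 6)) - ((let x = (if true then (\y.false) else (\z.false)) in (\u.4)) (\v.v)))
step 1: [delta@0.1.0] ((2 - (0 + 6)) - ((let x = (if true then (\y.false) else (\z.false)) in (\u.4)) (\v.v)))
step 2: [delta@0.1] ((2 - 6) - ((let x = (if true then (\y.false) else (\z.false)) in (\u.4)) (\v.v)))
step 3: [delta@0] (-4 - ((let x = (if true then (\y.false) else (\z.false)) in (\u.4)) (\v.v)))
step 4: [if@1.0.0] (-4 - ((let x = (\y.false) in (\u.4)) (\v.v)))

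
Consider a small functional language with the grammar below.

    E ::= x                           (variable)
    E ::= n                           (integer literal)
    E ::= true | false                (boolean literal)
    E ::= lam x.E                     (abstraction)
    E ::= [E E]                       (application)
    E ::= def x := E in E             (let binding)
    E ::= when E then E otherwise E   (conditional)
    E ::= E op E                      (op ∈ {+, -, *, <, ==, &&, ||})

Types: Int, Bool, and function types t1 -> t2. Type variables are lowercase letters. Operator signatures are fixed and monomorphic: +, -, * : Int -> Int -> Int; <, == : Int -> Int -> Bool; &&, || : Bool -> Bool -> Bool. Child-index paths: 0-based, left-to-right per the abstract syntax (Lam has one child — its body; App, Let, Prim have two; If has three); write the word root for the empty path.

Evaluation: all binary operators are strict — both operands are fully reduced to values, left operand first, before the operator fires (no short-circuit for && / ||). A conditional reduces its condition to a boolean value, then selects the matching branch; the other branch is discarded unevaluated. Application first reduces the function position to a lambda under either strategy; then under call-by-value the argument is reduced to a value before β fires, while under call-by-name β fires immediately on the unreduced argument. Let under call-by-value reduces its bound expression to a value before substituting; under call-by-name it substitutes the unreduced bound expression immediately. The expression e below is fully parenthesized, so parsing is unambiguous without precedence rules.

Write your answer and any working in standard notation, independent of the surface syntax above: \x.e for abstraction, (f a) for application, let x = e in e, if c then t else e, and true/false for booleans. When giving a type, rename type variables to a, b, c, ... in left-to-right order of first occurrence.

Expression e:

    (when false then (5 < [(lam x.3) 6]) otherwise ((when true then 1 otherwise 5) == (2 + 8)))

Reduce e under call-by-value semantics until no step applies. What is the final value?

Answer: false

Derivation:
step 0: (if false then (5 < ((\x.3) 6)) else ((if true then 1 else 5) == (2 + 8)))
step 1: [if@root] ((if true then 1 else 5) == (2 + 8))
step 2: [if@0] (1 == (2 + 8))
step 3: [delta@1] (1 == 10)
step 4: [delta@root] false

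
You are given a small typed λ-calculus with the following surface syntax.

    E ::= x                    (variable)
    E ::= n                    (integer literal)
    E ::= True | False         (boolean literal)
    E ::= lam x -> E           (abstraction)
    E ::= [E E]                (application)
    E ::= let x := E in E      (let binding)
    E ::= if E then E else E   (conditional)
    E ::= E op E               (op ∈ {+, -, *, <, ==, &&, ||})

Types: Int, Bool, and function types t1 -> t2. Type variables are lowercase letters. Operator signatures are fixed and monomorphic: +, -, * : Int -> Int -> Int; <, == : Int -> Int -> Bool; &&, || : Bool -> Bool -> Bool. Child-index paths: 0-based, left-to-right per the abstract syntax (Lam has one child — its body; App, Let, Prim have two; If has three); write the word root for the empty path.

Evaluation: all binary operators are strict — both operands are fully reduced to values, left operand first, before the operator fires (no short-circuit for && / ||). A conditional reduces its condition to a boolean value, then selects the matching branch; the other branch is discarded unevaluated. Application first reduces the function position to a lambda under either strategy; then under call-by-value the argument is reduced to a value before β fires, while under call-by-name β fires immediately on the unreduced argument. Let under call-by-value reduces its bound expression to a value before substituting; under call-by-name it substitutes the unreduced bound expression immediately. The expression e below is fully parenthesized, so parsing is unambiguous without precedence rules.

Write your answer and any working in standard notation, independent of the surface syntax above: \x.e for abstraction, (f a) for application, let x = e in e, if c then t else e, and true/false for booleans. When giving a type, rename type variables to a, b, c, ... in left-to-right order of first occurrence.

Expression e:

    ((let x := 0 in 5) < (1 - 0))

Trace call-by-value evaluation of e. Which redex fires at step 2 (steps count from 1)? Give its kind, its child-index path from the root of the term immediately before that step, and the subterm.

Answer: delta at 1 : (1 - 0)

Working:
step 0: ((let x = 0 in 5) < (1 - 0))
step 1: [let@0] (5 < (1 - 0))
step 2: [delta@1] (5 < 1)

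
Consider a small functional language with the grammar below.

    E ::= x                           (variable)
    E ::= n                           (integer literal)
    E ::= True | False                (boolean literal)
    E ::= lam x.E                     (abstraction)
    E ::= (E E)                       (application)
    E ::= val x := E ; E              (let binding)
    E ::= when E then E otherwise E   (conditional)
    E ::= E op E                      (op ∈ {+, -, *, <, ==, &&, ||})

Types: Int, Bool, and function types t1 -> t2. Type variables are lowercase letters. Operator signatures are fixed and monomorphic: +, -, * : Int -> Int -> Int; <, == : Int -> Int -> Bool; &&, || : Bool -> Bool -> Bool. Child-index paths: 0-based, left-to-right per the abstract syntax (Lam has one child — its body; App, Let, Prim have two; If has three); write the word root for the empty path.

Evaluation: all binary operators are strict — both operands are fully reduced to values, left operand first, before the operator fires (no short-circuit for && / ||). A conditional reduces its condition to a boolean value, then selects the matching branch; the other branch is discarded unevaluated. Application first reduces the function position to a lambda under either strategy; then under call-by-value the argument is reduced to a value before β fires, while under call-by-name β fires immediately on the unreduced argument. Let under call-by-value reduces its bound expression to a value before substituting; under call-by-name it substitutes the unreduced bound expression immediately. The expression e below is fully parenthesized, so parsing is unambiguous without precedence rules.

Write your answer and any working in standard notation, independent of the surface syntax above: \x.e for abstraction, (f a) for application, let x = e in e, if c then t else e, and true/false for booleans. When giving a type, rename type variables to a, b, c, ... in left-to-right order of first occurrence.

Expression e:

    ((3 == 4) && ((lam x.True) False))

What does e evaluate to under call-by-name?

Trace:
step 0: ((3 == 4) && ((\x.true) false))
step 1: [delta@0] (false && ((\x.true) false))
step 2: [beta@1] (false && true)
step 3: [delta@root] false

Answer: false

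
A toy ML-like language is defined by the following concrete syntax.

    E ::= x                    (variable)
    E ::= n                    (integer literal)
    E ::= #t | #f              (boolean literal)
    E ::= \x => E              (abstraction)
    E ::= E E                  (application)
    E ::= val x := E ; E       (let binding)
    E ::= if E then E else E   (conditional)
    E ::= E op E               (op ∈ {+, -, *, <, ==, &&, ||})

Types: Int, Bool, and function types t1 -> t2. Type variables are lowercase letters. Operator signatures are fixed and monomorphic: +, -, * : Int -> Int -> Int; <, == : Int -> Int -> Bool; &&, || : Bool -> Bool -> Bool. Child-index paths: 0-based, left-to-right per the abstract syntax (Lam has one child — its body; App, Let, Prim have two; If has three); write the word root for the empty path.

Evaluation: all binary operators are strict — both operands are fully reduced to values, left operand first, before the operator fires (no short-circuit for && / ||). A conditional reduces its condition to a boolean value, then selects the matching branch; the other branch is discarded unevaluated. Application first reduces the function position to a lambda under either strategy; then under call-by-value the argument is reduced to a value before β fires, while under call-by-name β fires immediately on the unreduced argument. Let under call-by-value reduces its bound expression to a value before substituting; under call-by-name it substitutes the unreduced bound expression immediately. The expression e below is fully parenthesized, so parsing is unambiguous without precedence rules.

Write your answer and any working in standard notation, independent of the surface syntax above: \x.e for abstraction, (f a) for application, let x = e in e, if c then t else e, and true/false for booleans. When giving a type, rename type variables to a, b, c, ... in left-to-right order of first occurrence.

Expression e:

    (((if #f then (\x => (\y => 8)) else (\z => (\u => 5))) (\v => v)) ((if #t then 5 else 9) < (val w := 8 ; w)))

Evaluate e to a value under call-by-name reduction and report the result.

Answer: 5

Working:
step 0: (((if false then (\x.(\y.8)) else (\z.(\u.5))) (\v.v)) ((if true then 5 else 9) < (let w = 8 in w)))
step 1: [if@0.0] (((\z.(\u.5)) (\v.v)) ((if true then 5 else 9) < (let w = 8 in w)))
step 2: [beta@0] ((\u.5) ((if true then 5 else 9) < (let w = 8 in w)))
step 3: [beta@root] 5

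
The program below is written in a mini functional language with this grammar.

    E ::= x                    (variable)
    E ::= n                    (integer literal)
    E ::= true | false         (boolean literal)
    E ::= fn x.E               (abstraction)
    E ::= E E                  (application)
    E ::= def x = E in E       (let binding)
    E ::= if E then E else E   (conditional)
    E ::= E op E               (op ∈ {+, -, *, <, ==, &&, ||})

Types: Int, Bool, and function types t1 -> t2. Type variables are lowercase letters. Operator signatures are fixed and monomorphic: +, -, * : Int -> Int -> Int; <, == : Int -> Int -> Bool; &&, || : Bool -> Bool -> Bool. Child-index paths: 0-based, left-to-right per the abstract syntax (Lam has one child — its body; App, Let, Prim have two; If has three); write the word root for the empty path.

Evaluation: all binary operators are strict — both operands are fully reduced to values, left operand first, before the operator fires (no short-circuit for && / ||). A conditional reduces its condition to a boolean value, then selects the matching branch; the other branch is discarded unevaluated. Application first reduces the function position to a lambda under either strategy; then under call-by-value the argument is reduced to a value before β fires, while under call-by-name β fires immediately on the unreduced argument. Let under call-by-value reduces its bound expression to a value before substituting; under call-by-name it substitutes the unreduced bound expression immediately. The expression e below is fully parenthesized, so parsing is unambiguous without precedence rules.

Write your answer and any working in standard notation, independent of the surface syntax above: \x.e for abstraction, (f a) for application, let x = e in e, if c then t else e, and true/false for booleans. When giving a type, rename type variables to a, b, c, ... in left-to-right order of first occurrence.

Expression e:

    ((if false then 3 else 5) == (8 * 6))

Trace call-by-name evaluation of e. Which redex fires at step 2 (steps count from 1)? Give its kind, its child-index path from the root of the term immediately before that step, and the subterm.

Working:
step 0: ((if false then 3 else 5) == (8 * 6))
step 1: [if@0] (5 == (8 * 6))
step 2: [delta@1] (5 == 48)

Answer: delta at 1 : (8 * 6)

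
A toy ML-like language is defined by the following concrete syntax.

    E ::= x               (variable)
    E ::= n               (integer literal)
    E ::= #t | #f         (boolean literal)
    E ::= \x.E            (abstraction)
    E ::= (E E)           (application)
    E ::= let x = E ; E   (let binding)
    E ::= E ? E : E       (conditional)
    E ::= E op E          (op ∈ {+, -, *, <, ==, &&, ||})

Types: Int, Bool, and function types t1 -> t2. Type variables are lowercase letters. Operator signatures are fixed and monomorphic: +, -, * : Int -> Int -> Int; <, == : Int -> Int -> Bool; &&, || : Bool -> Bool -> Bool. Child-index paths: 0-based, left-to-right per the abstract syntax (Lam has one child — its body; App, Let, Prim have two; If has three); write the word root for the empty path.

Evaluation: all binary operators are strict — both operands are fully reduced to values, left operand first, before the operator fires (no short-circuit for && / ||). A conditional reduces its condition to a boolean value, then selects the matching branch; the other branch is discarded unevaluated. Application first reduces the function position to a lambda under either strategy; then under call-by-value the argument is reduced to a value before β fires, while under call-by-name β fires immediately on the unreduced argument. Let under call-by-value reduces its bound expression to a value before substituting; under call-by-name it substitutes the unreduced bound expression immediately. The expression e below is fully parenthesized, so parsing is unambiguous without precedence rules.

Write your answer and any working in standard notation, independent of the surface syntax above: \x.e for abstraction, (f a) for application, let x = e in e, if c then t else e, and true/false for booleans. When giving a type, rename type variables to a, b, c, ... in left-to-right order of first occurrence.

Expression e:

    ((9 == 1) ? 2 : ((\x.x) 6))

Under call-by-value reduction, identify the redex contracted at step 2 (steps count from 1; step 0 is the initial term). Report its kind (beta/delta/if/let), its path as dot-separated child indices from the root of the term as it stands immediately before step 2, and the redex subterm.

Answer: if at root : (if false then 2 else ((\x.x) 6))

Trace:
step 0: (if (9 == 1) then 2 else ((\x.x) 6))
step 1: [delta@0] (if false then 2 else ((\x.x) 6))
step 2: [if@root] ((\x.x) 6)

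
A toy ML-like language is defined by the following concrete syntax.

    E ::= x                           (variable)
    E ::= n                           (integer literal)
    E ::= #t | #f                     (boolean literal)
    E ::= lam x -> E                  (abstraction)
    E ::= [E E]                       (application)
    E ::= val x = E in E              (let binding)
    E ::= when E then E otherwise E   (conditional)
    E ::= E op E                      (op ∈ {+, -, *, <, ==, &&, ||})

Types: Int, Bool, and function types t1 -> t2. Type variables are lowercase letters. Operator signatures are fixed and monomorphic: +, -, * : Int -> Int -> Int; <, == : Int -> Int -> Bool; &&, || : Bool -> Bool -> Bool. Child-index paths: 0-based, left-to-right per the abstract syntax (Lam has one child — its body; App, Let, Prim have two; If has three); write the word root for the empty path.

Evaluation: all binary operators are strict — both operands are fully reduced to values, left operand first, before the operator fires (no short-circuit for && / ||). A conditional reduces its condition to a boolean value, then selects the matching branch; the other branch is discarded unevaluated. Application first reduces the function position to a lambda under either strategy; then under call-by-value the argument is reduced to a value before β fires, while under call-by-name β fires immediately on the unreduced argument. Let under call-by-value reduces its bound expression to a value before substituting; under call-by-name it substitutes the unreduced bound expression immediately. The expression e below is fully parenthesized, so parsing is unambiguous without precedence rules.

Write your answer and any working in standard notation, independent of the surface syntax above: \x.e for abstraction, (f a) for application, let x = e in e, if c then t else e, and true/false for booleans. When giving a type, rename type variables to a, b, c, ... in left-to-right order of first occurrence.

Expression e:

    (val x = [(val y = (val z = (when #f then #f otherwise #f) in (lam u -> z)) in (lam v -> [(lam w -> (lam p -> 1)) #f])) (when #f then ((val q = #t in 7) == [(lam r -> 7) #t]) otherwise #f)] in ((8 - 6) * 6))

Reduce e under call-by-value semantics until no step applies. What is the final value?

Answer: 12

Working:
step 0: (let x = ((let y = (let z = (if false then false else false) in (\u.z)) in (\v.((\w.(\p.1)) false))) (if false then ((let q = true in 7) == ((\r.7) true)) else false)) in ((8 - 6) * 6))
step 1: [if@0.0.0.0] (let x = ((let y = (let z = false in (\u.z)) in (\v.((\w.(\p.1)) false))) (if false then ((let q = true in 7) == ((\r.7) true)) else false)) in ((8 - 6) * 6))
step 2: [let@0.0.0] (let x = ((let y = (\u.false) in (\v.((\w.(\p.1)) false))) (if false then ((let q = true in 7) == ((\r.7) true)) else false)) in ((8 - 6) * 6))
step 3: [let@0.0] (let x = ((\v.((\w.(\p.1)) false)) (if false then ((let q = true in 7) == ((\r.7) true)) else false)) in ((8 - 6) * 6))
step 4: [if@0.1] (let x = ((\v.((\w.(\p.1)) false)) false) in ((8 - 6) * 6))
step 5: [beta@0] (let x = ((\w.(\p.1)) false) in ((8 - 6) * 6))
step 6: [beta@0] (let x = (\p.1) in ((8 - 6) * 6))
step 7: [let@root] ((8 - 6) * 6)
step 8: [delta@0] (2 * 6)
step 9: [delta@root] 12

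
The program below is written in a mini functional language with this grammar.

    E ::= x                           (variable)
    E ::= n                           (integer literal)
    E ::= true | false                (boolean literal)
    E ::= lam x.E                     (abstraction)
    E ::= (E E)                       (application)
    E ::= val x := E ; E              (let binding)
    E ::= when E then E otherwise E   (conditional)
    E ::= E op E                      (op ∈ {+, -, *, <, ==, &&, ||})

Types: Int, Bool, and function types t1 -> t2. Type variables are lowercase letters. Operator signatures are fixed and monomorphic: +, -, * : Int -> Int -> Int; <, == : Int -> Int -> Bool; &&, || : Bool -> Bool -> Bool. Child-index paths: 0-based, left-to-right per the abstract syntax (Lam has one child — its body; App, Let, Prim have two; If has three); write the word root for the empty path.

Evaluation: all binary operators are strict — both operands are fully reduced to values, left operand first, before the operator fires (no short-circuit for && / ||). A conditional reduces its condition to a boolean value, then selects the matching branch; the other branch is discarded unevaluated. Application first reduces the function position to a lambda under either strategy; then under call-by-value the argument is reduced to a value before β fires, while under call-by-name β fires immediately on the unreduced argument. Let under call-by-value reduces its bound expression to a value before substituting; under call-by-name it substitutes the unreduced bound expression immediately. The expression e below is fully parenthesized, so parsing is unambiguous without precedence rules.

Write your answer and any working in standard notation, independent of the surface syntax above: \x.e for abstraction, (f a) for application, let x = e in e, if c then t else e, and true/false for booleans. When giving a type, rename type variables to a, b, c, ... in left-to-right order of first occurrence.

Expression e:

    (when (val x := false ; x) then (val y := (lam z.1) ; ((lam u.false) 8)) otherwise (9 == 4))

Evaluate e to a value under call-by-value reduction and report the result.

Working:
step 0: (if (let x = false in x) then (let y = (\z.1) in ((\u.false) 8)) else (9 == 4))
step 1: [let@0] (if false then (let y = (\z.1) in ((\u.false) 8)) else (9 == 4))
step 2: [if@root] (9 == 4)
step 3: [delta@root] false

Answer: false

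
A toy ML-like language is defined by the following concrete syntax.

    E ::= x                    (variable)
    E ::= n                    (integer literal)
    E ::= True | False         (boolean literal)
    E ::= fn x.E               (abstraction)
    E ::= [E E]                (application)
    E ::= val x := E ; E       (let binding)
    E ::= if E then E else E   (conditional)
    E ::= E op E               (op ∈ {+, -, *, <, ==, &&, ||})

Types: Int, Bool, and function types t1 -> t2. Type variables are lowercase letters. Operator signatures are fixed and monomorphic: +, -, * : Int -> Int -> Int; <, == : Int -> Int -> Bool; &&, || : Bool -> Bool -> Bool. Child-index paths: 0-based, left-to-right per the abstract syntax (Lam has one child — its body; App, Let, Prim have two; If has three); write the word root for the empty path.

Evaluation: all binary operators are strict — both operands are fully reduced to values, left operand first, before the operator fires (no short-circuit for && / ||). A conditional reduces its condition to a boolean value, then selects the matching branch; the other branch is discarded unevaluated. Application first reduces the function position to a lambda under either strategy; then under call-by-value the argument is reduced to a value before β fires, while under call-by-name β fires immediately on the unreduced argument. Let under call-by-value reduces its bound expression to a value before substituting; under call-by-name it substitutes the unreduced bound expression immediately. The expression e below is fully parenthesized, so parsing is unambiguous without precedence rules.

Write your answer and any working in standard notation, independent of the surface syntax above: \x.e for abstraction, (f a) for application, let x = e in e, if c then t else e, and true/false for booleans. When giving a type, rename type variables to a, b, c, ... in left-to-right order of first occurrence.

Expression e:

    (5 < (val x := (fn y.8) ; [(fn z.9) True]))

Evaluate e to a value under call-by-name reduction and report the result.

Derivation:
step 0: (5 < (let x = (\y.8) in ((\z.9) true)))
step 1: [let@1] (5 < ((\z.9) true))
step 2: [beta@1] (5 < 9)
step 3: [delta@root] true

Answer: true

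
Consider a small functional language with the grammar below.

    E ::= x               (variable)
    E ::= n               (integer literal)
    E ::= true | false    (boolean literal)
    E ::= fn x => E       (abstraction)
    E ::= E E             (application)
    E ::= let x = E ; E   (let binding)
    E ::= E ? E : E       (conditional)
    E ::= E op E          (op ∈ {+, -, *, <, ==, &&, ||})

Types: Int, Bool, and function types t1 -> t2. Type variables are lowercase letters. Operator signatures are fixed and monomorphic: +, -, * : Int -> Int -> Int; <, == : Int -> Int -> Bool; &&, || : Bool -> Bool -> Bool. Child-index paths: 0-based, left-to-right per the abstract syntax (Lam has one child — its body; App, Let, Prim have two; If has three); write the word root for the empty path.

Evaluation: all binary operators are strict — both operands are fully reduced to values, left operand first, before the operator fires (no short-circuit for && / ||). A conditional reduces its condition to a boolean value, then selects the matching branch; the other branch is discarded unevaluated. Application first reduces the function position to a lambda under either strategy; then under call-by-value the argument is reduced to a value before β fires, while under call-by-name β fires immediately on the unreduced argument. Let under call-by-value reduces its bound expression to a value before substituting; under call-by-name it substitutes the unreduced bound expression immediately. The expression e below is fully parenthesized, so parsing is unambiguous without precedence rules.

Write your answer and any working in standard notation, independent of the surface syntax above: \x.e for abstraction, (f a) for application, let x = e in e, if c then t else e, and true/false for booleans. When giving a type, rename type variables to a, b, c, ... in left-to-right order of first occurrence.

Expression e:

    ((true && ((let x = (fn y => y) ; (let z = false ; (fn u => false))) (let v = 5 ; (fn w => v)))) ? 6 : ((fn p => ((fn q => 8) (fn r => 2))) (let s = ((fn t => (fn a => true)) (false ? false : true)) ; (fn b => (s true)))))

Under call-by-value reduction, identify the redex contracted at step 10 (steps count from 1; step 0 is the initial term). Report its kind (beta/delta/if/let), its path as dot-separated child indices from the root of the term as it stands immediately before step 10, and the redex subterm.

Answer: beta at root : ((\p.((\q.8) (\r.2))) (\b.((\a.true) true)))

Working:
step 0: (if (true && ((let x = (\y.y) in (let z = false in (\u.false))) (let v = 5 in (\w.v)))) then 6 else ((\p.((\q.8) (\r.2))) (let s = ((\t.(\a.true)) (if false then false else true)) in (\b.(s true)))))
step 1: [let@0.1.0] (if (true && ((let z = false in (\u.false)) (let v = 5 in (\w.v)))) then 6 else ((\p.((\q.8) (\r.2))) (let s = ((\t.(\a.true)) (if false then false else true)) in (\b.(s true)))))
step 2: [let@0.1.0] (if (true && ((\u.false) (let v = 5 in (\w.v)))) then 6 else ((\p.((\q.8) (\r.2))) (let s = ((\t.(\a.true)) (if false then false else true)) in (\b.(s true)))))
step 3: [let@0.1.1] (if (true && ((\u.false) (\w.5))) then 6 else ((\p.((\q.8) (\r.2))) (let s = ((\t.(\a.true)) (if false then false else true)) in (\b.(s true)))))
step 4: [beta@0.1] (if (true && false) then 6 else ((\p.((\q.8) (\r.2))) (let s = ((\t.(\a.true)) (if false then false else true)) in (\b.(s true)))))
step 5: [delta@0] (if false then 6 else ((\p.((\q.8) (\r.2))) (let s = ((\t.(\a.true)) (if false then false else true)) in (\b.(s true)))))
step 6: [if@root] ((\p.((\q.8) (\r.2))) (let s = ((\t.(\a.true)) (if false then false else true)) in (\b.(s true))))
step 7: [if@1.0.1] ((\p.((\q.8) (\r.2))) (let s = ((\t.(\a.true)) true) in (\b.(s true))))
step 8: [beta@1.0] ((\p.((\q.8) (\r.2))) (let s = (\a.true) in (\b.(s true))))
step 9: [let@1] ((\p.((\q.8) (\r.2))) (\b.((\a.true) true)))
step 10: [beta@root] ((\q.8) (\r.2))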